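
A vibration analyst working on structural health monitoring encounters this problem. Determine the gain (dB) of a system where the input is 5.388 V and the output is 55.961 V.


Voltage gain in dB:
G = 20 * log10(Vout / Vin)
  = 20 * log10(55.961 / 5.388)
  = 20 * log10(10.386229)
  = 20 * 1.016458
  = 20.33 dB

20.33 dB


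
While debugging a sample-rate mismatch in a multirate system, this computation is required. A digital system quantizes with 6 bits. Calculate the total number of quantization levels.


Number of quantization levels = 2^N
= 2^6
= 64

64


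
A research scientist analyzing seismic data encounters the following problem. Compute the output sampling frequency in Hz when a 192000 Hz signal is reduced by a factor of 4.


Decimation reduces the sample rate:
fs_out = fs_in / M
       = 192000 / 4
       = 48000.0 Hz

48000.0 Hz


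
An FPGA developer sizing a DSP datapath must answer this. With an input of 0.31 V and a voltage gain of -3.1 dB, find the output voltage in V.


Output voltage from dB gain:
V_out = V_in * 10^(gain_dB / 20)
      = 0.31 * 10^(-3.1 / 20)
      = 0.31 * 0.699842
      = 0.217 V

0.217 V


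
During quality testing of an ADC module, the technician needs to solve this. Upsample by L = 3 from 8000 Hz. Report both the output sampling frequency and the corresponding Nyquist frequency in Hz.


Step 1 — output sample rate after interpolation by L:
fs_out = L * fs_in = 3 * 8000 = 24000 Hz

Step 2 — Nyquist frequency of the output stream:
f_Nyq = fs_out / 2 = 24000 / 2 = 12000.0 Hz

fs_out = 24000 Hz; f_Nyquist = 12000.0 Hz


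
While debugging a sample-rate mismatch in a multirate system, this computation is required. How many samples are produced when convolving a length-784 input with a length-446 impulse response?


Linear convolution output length:
L = N + M - 1
  = 784 + 446 - 1
  = 1229 samples

1229


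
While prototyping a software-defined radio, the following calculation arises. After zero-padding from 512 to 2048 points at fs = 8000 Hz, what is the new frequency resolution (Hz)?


Frequency resolution after zero-padding:
N_padded = 512 * 4 = 2048
df = fs / N_padded
   = 8000 / 2048
   = 3.9062 Hz

3.9062 Hz


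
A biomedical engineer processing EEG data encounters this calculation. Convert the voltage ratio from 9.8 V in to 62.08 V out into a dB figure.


Voltage gain in dB:
G = 20 * log10(Vout / Vin)
  = 20 * log10(62.08 / 9.8)
  = 20 * log10(6.334694)
  = 20 * 0.801726
  = 16.03 dB

16.03 dB


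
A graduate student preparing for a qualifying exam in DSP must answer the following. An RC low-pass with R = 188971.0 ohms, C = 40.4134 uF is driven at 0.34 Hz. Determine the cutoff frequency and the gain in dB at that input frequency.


Step 1 — cutoff frequency:
fc = 1 / (2*pi*R*C)
C = 40.4134 uF = 4.04134e-05 F
fc = 1 / (2*pi*188971.0*4.04134e-05)
   = 0.0208401 Hz

Step 2 — magnitude at f = 0.34 Hz:
|H(f)| = 1 / sqrt(1 + (f/fc)^2)
f/fc = 0.34 / 0.0208401 = 16.314701
|H| = 1 / sqrt(1 + 266.169469) = 0.0611796
|H|_dB = 20*log10(0.0611796) = -24.27 dB

fc = 0.0208401 Hz; |H(0.34 Hz)| = -24.27 dB


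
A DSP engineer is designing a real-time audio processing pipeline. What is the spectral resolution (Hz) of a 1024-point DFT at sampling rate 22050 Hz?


DFT frequency resolution:
df = fs / N
   = 22050 / 1024
   = 21.5332 Hz

21.5332 Hz


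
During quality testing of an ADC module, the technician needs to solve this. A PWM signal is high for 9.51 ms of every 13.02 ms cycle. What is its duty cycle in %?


Duty cycle as a percentage:
DC = (t_on / T) * 100
   = (9.51 / 13.02) * 100
   = 0.730415 * 100
   = 73.04 %

73.04 %


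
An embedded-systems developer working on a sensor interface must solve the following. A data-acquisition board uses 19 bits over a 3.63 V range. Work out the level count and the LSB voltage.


Step 1 — number of quantization levels:
L = 2^N = 2^19 = 524288

Step 2 — LSB step size:
delta = Vfs / L
      = 3.63 / 524288
      = 6.92e-06 V

Levels = 524288; step size = 6.92e-06 V


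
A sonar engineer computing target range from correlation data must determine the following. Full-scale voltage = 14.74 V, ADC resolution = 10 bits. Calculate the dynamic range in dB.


Dynamic range from full-scale to LSB:
V_min = V_max / 2^bits = 14.74 / 2^10
DR = 20 * log10(V_max / V_min)
   = 20 * log10(2^10)
   = 20 * 10 * log10(2)
   = 60.21 dB

60.21 dB


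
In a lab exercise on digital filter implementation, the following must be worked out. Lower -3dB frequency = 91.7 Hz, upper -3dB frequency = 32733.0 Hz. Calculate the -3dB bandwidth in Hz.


Bandwidth is the difference of -3dB frequencies:
BW = f_high - f_low
   = 32733.0 - 91.7
   = 32641.3 Hz

32641.3 Hz


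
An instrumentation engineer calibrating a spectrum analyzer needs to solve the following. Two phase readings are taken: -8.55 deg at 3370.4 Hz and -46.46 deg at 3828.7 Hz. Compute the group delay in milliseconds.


Group delay from phase difference:
tau = -d(phi)/d(omega)
d(phi) = -37.91 deg = -0.661654 rad
d(omega) = 2*pi*(3828.7 - 3370.4) = 2879.5838 rad/s
tau = -(-0.661654) / 2879.5838
    = 0.2298 ms

0.2298 ms


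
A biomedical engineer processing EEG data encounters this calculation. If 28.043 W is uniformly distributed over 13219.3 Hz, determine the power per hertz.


Power spectral density:
PSD = P / BW
    = 28.043 / 13219.3
    = 0.00212137 W/Hz

0.00212137 W/Hz


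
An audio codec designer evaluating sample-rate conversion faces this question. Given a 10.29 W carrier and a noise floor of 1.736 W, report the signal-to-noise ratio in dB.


SNR in decibels:
SNR = 10 * log10(Ps / Pn)
    = 10 * log10(10.29 / 1.736)
    = 10 * log10(5.9274)
    = 10 * 0.7729
    = 7.73 dB

7.73 dB


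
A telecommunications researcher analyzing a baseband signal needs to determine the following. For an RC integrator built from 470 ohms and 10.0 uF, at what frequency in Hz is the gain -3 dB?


Cutoff frequency of a first-order RC filter:
fc = 1 / (2 * pi * R * C)
C = 10.0 uF = 1e-05 F
fc = 1 / (2 * pi * 470 * 1e-05)
   = 1 / 0.029530970943744
   = 33.862754 Hz

33.862754 Hz


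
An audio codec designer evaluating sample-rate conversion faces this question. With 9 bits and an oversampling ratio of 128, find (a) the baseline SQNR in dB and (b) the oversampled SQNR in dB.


Step 1 — baseline SQNR at Nyquist:
SQNR_base = 6.02*N + 1.76
          = 6.02*9 + 1.76
          = 55.94 dB

Step 2 — oversampling processing gain:
G = 10*log10(OSR) = 10*log10(128) = 21.07 dB

Step 3 — total:
SQNR_total = 55.94 + 21.07 = 77.01 dB

Base SQNR = 55.94 dB; oversampled SQNR = 77.01 dB


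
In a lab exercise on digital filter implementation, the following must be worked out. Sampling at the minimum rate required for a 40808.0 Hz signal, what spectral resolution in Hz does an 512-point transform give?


Step 1 — Nyquist sampling rate:
fs = 2 * fmax = 2 * 40808.0 = 81616.0 Hz

Step 2 — DFT bin spacing:
df = fs / N = 81616.0 / 512 = 159.4062 Hz

159.4062 Hz


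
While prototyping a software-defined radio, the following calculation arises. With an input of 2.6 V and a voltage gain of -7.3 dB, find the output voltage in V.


Output voltage from dB gain:
V_out = V_in * 10^(gain_dB / 20)
      = 2.6 * 10^(-7.3 / 20)
      = 2.6 * 0.431519
      = 1.1219 V

1.1219 V


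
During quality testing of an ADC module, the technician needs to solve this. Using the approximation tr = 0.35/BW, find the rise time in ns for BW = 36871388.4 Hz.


Rise time from bandwidth relationship:
tr = 0.35 / BW
   = 0.35 / 36871388.4
   = 9.492455131e-09 s
   = 9.4925 ns

9.4925 ns


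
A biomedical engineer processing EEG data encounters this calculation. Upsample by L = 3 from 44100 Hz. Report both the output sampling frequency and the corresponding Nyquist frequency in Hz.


Step 1 — output sample rate after interpolation by L:
fs_out = L * fs_in = 3 * 44100 = 132300 Hz

Step 2 — Nyquist frequency of the output stream:
f_Nyq = fs_out / 2 = 132300 / 2 = 66150.0 Hz

fs_out = 132300 Hz; f_Nyquist = 66150.0 Hz


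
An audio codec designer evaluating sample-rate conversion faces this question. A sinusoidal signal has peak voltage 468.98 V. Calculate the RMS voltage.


RMS voltage for a sinusoidal waveform:
V_rms = V_peak / sqrt(2)
      = 468.98 / 1.414214
      = 331.619 V

331.619 V


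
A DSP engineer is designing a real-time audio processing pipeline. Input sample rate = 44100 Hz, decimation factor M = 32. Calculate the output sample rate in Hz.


Decimation reduces the sample rate:
fs_out = fs_in / M
       = 44100 / 32
       = 1378.125 Hz

1378.125 Hz


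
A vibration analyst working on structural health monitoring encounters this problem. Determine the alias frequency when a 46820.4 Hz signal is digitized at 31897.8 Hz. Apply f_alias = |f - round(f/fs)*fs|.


Compute the nearest integer multiple of fs to the signal:
n = round(46820.4 / 31897.8) = 1
f_alias = |46820.4 - 1 * 31897.8|
        = |46820.4 - 31897.8|
        = 14922.6 Hz

14922.6


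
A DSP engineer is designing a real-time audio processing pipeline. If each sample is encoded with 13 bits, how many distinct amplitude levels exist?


Number of quantization levels = 2^N
= 2^13
= 8192

8192


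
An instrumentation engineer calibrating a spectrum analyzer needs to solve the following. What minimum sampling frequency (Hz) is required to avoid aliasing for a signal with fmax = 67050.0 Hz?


The Nyquist rate is twice the maximum frequency component.
fs_min = 2 * fmax
      = 2 * 67050.0
      = 134100.0 Hz

134100.0


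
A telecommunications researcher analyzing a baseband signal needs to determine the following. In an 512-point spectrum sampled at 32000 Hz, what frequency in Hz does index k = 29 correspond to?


Frequency of DFT bin k:
f_k = k * fs / N
    = 29 * 32000 / 512
    = 928000 / 512
    = 1812.5 Hz

1812.5 Hz


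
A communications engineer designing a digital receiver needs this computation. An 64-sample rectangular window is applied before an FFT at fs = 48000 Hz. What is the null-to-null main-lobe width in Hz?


Main lobe width for a rectangular window:
Width = 2 * fs / N
      = 2 * 48000 / 64
      = 96000 / 64
      = 1500.0 Hz

1500.0 Hz


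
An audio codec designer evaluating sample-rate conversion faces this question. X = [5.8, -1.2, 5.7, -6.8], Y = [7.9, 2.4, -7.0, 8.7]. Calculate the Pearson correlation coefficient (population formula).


Pearson correlation coefficient (population):
r = cov(X,Y) / (std(X) * std(Y))
Mean X = 0.875, Mean Y = 3.0
Cov(X,Y) = -16.655
Std(X) = 5.261832, Std(Y) = 6.262188
r = -0.5055

-0.5055


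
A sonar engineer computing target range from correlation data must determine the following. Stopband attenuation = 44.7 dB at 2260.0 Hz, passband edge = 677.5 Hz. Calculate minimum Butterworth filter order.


Butterworth filter order formula:
n = log10(10^(A/10) - 1) / (2 * log10(f_stop/f_pass))
10^(44.7/10) - 1 = 29511.0923
f_stop/f_pass = 2260.0 / 677.5 = 3.3358
n = 4.2718 -> ceil = 5

5


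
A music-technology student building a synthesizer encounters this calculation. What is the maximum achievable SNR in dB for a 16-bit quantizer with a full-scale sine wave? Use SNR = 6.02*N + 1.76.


Theoretical SNR for a full-scale sinusoid:
SNR = 6.02 * N + 1.76
    = 6.02 * 16 + 1.76
    = 96.32 + 1.76
    = 98.08 dB

98.08 dB


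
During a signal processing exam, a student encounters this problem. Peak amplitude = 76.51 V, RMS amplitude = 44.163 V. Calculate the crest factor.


Crest factor is the ratio of peak to RMS:
CF = V_peak / V_rms
   = 76.51 / 44.163
   = 1.7324

1.7324


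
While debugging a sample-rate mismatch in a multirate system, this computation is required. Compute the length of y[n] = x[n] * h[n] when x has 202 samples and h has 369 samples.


Linear convolution output length:
L = N + M - 1
  = 202 + 369 - 1
  = 570 samples

570


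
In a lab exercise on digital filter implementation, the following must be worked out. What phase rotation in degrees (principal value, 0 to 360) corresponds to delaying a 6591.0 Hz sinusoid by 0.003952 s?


Phase shift from frequency and time delay:
phi = 360 * f * t_delay
    = 360 * 6591.0 * 0.003952
    = 9377.15 degrees
    mod 360 = 17.15 degrees

17.15 degrees


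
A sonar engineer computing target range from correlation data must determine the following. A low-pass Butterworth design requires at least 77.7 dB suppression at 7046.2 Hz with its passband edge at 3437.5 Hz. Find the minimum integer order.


Butterworth filter order formula:
n = log10(10^(A/10) - 1) / (2 * log10(f_stop/f_pass))
10^(77.7/10) - 1 = 58884364.5356
f_stop/f_pass = 7046.2 / 3437.5 = 2.0498
n = 12.4634 -> ceil = 13

13


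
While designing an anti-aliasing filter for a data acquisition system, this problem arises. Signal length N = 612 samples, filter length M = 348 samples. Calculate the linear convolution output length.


Linear convolution output length:
L = N + M - 1
  = 612 + 348 - 1
  = 959 samples

959


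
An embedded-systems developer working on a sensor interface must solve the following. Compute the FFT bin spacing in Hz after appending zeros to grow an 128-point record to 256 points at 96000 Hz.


Frequency resolution after zero-padding:
N_padded = 128 * 2 = 256
df = fs / N_padded
   = 96000 / 256
   = 375.0 Hz

375.0 Hz


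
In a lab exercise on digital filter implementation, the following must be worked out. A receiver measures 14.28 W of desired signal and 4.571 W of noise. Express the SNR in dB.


SNR in decibels:
SNR = 10 * log10(Ps / Pn)
    = 10 * log10(14.28 / 4.571)
    = 10 * log10(3.124)
    = 10 * 0.4947
    = 4.95 dB

4.95 dB


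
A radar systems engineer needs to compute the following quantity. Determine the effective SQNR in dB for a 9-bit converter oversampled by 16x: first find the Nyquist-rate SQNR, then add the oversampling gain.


Step 1 — baseline SQNR at Nyquist:
SQNR_base = 6.02*N + 1.76
          = 6.02*9 + 1.76
          = 55.94 dB

Step 2 — oversampling processing gain:
G = 10*log10(OSR) = 10*log10(16) = 12.04 dB

Step 3 — total:
SQNR_total = 55.94 + 12.04 = 67.98 dB

Base SQNR = 55.94 dB; oversampled SQNR = 67.98 dB


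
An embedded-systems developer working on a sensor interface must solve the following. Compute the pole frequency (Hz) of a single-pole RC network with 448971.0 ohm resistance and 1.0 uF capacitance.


Cutoff frequency of a first-order RC filter:
fc = 1 / (2 * pi * R * C)
C = 1.0 uF = 1e-06 F
fc = 1 / (2 * pi * 448971.0 * 1e-06)
   = 1 / 2.8209679905497
   = 0.354488 Hz

0.354488 Hz


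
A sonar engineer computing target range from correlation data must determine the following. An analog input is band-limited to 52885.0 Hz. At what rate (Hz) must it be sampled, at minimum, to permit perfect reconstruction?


The Nyquist rate is twice the maximum frequency component.
fs_min = 2 * fmax
      = 2 * 52885.0
      = 105770.0 Hz

105770.0


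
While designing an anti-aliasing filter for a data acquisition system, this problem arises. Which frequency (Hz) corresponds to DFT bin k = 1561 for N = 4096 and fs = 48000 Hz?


Frequency of DFT bin k:
f_k = k * fs / N
    = 1561 * 48000 / 4096
    = 74928000 / 4096
    = 18292.969 Hz

18292.969 Hz


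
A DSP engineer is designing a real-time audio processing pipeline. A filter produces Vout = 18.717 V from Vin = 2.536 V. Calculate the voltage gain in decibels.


Voltage gain in dB:
G = 20 * log10(Vout / Vin)
  = 20 * log10(18.717 / 2.536)
  = 20 * log10(7.380521)
  = 20 * 0.868087
  = 17.36 dB

17.36 dB


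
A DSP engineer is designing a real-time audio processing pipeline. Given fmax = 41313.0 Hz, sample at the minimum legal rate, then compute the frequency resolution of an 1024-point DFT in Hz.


Step 1 — Nyquist sampling rate:
fs = 2 * fmax = 2 * 41313.0 = 82626.0 Hz

Step 2 — DFT bin spacing:
df = fs / N = 82626.0 / 1024 = 80.6895 Hz

80.6895 Hz


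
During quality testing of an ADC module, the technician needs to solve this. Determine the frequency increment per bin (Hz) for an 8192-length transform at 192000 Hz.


DFT frequency resolution:
df = fs / N
   = 192000 / 8192
   = 23.4375 Hz

23.4375 Hz


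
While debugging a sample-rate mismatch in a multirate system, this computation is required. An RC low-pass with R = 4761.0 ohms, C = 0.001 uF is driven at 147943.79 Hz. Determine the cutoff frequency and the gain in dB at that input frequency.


Step 1 — cutoff frequency:
fc = 1 / (2*pi*R*C)
C = 0.001 uF = 1e-09 F
fc = 1 / (2*pi*4761.0*1e-09)
   = 33428.89 Hz

Step 2 — magnitude at f = 147943.79 Hz:
|H(f)| = 1 / sqrt(1 + (f/fc)^2)
f/fc = 147943.79 / 33428.89 = 4.425627
|H| = 1 / sqrt(1 + 19.586174) = 0.2204003
|H|_dB = 20*log10(0.2204003) = -13.14 dB

fc = 33428.89 Hz; |H(147943.79 Hz)| = -13.14 dB


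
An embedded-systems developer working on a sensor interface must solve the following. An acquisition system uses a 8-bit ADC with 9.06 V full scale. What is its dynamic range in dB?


Dynamic range from full-scale to LSB:
V_min = V_max / 2^bits = 9.06 / 2^8
DR = 20 * log10(V_max / V_min)
   = 20 * log10(2^8)
   = 20 * 8 * log10(2)
   = 48.16 dB

48.16 dB


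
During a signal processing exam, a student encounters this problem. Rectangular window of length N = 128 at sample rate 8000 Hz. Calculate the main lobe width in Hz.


Main lobe width for a rectangular window:
Width = 2 * fs / N
      = 2 * 8000 / 128
      = 16000 / 128
      = 125.0 Hz

125.0 Hz


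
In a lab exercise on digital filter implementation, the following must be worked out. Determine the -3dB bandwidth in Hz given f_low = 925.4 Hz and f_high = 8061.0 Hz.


Bandwidth is the difference of -3dB frequencies:
BW = f_high - f_low
   = 8061.0 - 925.4
   = 7135.6 Hz

7135.6 Hz


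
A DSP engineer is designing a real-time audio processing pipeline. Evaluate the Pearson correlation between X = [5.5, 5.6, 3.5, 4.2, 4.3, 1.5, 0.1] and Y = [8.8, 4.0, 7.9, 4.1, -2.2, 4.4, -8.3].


Pearson correlation coefficient (population):
r = cov(X,Y) / (std(X) * std(Y))
Mean X = 3.5286, Mean Y = 2.6714
Cov(X,Y) = 6.570816
Std(X) = 1.893383, Std(Y) = 5.552275
r = 0.625

0.625


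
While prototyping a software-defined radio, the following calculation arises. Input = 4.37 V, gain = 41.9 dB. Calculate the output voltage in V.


Output voltage from dB gain:
V_out = V_in * 10^(gain_dB / 20)
      = 4.37 * 10^(41.9 / 20)
      = 4.37 * 124.451461
      = 543.8529 V

543.8529 V


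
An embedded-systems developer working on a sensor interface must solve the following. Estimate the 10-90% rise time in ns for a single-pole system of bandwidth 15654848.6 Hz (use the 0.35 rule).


Rise time from bandwidth relationship:
tr = 0.35 / BW
   = 0.35 / 15654848.6
   = 2.235729064e-08 s
   = 22.3573 ns

22.3573 ns


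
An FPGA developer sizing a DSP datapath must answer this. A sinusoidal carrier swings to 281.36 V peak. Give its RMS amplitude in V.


RMS voltage for a sinusoidal waveform:
V_rms = V_peak / sqrt(2)
      = 281.36 / 1.414214
      = 198.952 V

198.952 V


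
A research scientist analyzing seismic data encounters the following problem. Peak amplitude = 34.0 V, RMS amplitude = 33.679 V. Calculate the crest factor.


Crest factor is the ratio of peak to RMS:
CF = V_peak / V_rms
   = 34.0 / 33.679
   = 1.0095

1.0095


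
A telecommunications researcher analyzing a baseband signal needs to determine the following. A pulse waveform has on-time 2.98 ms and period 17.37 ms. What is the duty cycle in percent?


Duty cycle as a percentage:
DC = (t_on / T) * 100
   = (2.98 / 17.37) * 100
   = 0.17156 * 100
   = 17.16 %

17.16 %


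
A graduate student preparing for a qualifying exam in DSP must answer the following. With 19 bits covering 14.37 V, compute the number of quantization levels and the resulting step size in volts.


Step 1 — number of quantization levels:
L = 2^N = 2^19 = 524288

Step 2 — LSB step size:
delta = Vfs / L
      = 14.37 / 524288
      = 2.741e-05 V

Levels = 524288; step size = 2.741e-05 V


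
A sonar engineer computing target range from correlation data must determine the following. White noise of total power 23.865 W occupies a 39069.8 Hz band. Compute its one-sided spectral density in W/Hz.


Power spectral density:
PSD = P / BW
    = 23.865 / 39069.8
    = 0.00061083 W/Hz

0.00061083 W/Hz


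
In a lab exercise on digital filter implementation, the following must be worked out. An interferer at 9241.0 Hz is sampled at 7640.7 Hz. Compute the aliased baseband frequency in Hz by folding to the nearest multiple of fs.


Compute the nearest integer multiple of fs to the signal:
n = round(9241.0 / 7640.7) = 1
f_alias = |9241.0 - 1 * 7640.7|
        = |9241.0 - 7640.7|
        = 1600.3 Hz

1600.3


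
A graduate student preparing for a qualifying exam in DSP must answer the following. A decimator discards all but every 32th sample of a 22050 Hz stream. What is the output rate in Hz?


Decimation reduces the sample rate:
fs_out = fs_in / M
       = 22050 / 32
       = 689.0625 Hz

689.0625 Hz


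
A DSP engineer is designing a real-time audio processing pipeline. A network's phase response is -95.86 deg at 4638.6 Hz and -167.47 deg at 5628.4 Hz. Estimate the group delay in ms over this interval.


Group delay from phase difference:
tau = -d(phi)/d(omega)
d(phi) = -71.61 deg = -1.24983 rad
d(omega) = 2*pi*(5628.4 - 4638.6) = 6219.0968 rad/s
tau = -(-1.24983) / 6219.0968
    = 0.201 ms

0.201 ms


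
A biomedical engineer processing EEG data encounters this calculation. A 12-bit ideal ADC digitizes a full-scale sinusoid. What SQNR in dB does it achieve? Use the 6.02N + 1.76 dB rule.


Theoretical SNR for a full-scale sinusoid:
SNR = 6.02 * N + 1.76
    = 6.02 * 12 + 1.76
    = 72.24 + 1.76
    = 74.0 dB

74.0 dB


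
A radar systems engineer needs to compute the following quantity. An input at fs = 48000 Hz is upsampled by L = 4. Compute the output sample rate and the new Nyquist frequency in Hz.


Step 1 — output sample rate after interpolation by L:
fs_out = L * fs_in = 4 * 48000 = 192000 Hz

Step 2 — Nyquist frequency of the output stream:
f_Nyq = fs_out / 2 = 192000 / 2 = 96000.0 Hz

fs_out = 192000 Hz; f_Nyquist = 96000.0 Hz


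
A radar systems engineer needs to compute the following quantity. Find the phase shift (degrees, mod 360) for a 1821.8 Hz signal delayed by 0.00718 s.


Phase shift from frequency and time delay:
phi = 360 * f * t_delay
    = 360 * 1821.8 * 0.00718
    = 4708.99 degrees
    mod 360 = 28.99 degrees

28.99 degrees


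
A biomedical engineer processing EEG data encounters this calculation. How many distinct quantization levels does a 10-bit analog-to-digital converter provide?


Number of quantization levels = 2^N
= 2^10
= 1024

1024


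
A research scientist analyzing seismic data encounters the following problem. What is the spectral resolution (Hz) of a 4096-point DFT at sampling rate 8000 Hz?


DFT frequency resolution:
df = fs / N
   = 8000 / 4096
   = 1.9531 Hz

1.9531 Hz


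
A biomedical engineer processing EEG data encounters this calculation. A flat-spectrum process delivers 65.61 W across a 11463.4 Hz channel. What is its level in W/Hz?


Power spectral density:
PSD = P / BW
    = 65.61 / 11463.4
    = 0.00572343 W/Hz

0.00572343 W/Hz


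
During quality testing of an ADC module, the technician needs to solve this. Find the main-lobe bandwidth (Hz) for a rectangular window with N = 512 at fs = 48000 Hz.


Main lobe width for a rectangular window:
Width = 2 * fs / N
      = 2 * 48000 / 512
      = 96000 / 512
      = 187.5 Hz

187.5 Hz


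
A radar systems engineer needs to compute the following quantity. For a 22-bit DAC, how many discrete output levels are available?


Number of quantization levels = 2^N
= 2^22
= 4194304

4194304


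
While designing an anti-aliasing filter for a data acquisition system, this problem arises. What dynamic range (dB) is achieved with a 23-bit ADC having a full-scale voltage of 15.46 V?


Dynamic range from full-scale to LSB:
V_min = V_max / 2^bits = 15.46 / 2^23
DR = 20 * log10(V_max / V_min)
   = 20 * log10(2^23)
   = 20 * 23 * log10(2)
   = 138.47 dB

138.47 dB


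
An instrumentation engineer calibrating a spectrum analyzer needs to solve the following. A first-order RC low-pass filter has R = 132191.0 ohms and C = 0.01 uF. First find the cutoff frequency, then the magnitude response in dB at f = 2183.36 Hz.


Step 1 — cutoff frequency:
fc = 1 / (2*pi*R*C)
C = 0.01 uF = 1e-08 F
fc = 1 / (2*pi*132191.0*1e-08)
   = 120.398 Hz

Step 2 — magnitude at f = 2183.36 Hz:
|H(f)| = 1 / sqrt(1 + (f/fc)^2)
f/fc = 2183.36 / 120.398 = 18.134521
|H| = 1 / sqrt(1 + 328.860852) = 0.0550598
|H|_dB = 20*log10(0.0550598) = -25.18 dB

fc = 120.398 Hz; |H(2183.36 Hz)| = -25.18 dB


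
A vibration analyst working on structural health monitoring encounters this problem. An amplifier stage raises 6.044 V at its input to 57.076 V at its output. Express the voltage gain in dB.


Voltage gain in dB:
G = 20 * log10(Vout / Vin)
  = 20 * log10(57.076 / 6.044)
  = 20 * log10(9.443415)
  = 20 * 0.975129
  = 19.5 dB

19.5 dB


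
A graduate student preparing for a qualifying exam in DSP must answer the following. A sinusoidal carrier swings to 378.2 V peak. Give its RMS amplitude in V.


RMS voltage for a sinusoidal waveform:
V_rms = V_peak / sqrt(2)
      = 378.2 / 1.414214
      = 267.428 V

267.428 V


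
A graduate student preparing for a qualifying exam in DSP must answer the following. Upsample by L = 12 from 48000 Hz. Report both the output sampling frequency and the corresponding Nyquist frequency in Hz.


Step 1 — output sample rate after interpolation by L:
fs_out = L * fs_in = 12 * 48000 = 576000 Hz

Step 2 — Nyquist frequency of the output stream:
f_Nyq = fs_out / 2 = 576000 / 2 = 288000.0 Hz

fs_out = 576000 Hz; f_Nyquist = 288000.0 Hz


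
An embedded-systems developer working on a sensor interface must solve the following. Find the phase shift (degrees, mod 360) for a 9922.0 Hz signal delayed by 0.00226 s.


Phase shift from frequency and time delay:
phi = 360 * f * t_delay
    = 360 * 9922.0 * 0.00226
    = 8072.54 degrees
    mod 360 = 152.54 degrees

152.54 degrees


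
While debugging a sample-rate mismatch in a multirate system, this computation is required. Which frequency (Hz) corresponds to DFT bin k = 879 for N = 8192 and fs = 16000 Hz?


Frequency of DFT bin k:
f_k = k * fs / N
    = 879 * 16000 / 8192
    = 14064000 / 8192
    = 1716.797 Hz

1716.797 Hz


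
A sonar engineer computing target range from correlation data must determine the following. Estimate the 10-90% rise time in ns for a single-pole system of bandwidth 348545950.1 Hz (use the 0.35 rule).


Rise time from bandwidth relationship:
tr = 0.35 / BW
   = 0.35 / 348545950.1
   = 1.00417176e-09 s
   = 1.0042 ns

1.0042 ns


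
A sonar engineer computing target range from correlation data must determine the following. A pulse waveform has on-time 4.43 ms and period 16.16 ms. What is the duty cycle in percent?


Duty cycle as a percentage:
DC = (t_on / T) * 100
   = (4.43 / 16.16) * 100
   = 0.274134 * 100
   = 27.41 %

27.41 %


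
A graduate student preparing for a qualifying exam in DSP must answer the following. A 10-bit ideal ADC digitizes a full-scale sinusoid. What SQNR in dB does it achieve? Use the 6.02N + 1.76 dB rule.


Theoretical SNR for a full-scale sinusoid:
SNR = 6.02 * N + 1.76
    = 6.02 * 10 + 1.76
    = 60.2 + 1.76
    = 61.96 dB

61.96 dB


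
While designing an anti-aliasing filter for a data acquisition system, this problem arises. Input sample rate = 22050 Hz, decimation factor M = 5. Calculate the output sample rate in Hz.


Decimation reduces the sample rate:
fs_out = fs_in / M
       = 22050 / 5
       = 4410.0 Hz

4410.0 Hz


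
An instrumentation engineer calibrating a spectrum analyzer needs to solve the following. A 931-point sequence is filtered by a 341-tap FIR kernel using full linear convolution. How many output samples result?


Linear convolution output length:
L = N + M - 1
  = 931 + 341 - 1
  = 1271 samples

1271


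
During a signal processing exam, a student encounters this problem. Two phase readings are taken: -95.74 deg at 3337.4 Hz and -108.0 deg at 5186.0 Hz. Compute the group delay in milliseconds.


Group delay from phase difference:
tau = -d(phi)/d(omega)
d(phi) = -12.26 deg = -0.213977 rad
d(omega) = 2*pi*(5186.0 - 3337.4) = 11615.0964 rad/s
tau = -(-0.213977) / 11615.0964
    = 0.0184 ms

0.0184 ms


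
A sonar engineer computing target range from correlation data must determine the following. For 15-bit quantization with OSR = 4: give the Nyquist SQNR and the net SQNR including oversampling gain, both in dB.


Step 1 — baseline SQNR at Nyquist:
SQNR_base = 6.02*N + 1.76
          = 6.02*15 + 1.76
          = 92.06 dB

Step 2 — oversampling processing gain:
G = 10*log10(OSR) = 10*log10(4) = 6.02 dB

Step 3 — total:
SQNR_total = 92.06 + 6.02 = 98.08 dB

Base SQNR = 92.06 dB; oversampled SQNR = 98.08 dB


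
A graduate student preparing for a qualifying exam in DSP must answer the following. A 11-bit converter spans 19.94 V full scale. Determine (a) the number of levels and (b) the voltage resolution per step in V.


Step 1 — number of quantization levels:
L = 2^N = 2^11 = 2048

Step 2 — LSB step size:
delta = Vfs / L
      = 19.94 / 2048
      = 0.00973633 V

Levels = 2048; step size = 0.00973633 V


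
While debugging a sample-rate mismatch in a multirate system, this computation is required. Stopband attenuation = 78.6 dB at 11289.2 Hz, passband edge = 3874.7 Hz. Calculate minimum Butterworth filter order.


Butterworth filter order formula:
n = log10(10^(A/10) - 1) / (2 * log10(f_stop/f_pass))
10^(78.6/10) - 1 = 72443595.0075
f_stop/f_pass = 11289.2 / 3874.7 = 2.9136
n = 8.4621 -> ceil = 9

9


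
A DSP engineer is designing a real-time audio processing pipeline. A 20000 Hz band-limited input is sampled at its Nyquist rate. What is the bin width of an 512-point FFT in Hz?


Step 1 — Nyquist sampling rate:
fs = 2 * fmax = 2 * 20000 = 40000 Hz

Step 2 — DFT bin spacing:
df = fs / N = 40000 / 512 = 78.125 Hz

78.125 Hz


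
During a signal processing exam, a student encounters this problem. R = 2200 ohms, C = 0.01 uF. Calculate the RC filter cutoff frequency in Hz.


Cutoff frequency of a first-order RC filter:
fc = 1 / (2 * pi * R * C)
C = 0.01 uF = 1e-08 F
fc = 1 / (2 * pi * 2200 * 1e-08)
   = 1 / 0.00013823007675795
   = 7234.315595 Hz

7234.315595 Hz


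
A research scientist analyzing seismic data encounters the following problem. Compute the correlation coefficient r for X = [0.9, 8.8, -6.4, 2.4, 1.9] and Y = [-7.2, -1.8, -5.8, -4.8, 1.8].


Pearson correlation coefficient (population):
r = cov(X,Y) / (std(X) * std(Y))
Mean X = 1.52, Mean Y = -3.56
Cov(X,Y) = 6.7512
Std(X) = 4.837933, Std(Y) = 3.213472
r = 0.4343

0.4343


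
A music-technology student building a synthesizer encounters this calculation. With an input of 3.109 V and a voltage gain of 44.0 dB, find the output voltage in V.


Output voltage from dB gain:
V_out = V_in * 10^(gain_dB / 20)
      = 3.109 * 10^(44.0 / 20)
      = 3.109 * 158.489319
      = 492.7433 V

492.7433 V


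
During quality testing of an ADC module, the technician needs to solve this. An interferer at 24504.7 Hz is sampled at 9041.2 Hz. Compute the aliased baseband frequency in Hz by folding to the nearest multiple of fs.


Compute the nearest integer multiple of fs to the signal:
n = round(24504.7 / 9041.2) = 3
f_alias = |24504.7 - 3 * 9041.2|
        = |24504.7 - 27123.6|
        = 2618.9 Hz

2618.9


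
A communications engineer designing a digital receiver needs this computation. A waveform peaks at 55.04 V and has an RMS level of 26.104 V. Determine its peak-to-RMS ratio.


Crest factor is the ratio of peak to RMS:
CF = V_peak / V_rms
   = 55.04 / 26.104
   = 2.1085

2.1085


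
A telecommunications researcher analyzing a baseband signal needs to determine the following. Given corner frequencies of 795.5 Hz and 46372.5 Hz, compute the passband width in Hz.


Bandwidth is the difference of -3dB frequencies:
BW = f_high - f_low
   = 46372.5 - 795.5
   = 45577.0 Hz

45577.0 Hz


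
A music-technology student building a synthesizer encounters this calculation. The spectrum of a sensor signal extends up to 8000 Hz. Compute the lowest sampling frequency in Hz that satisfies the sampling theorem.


The Nyquist rate is twice the maximum frequency component.
fs_min = 2 * fmax
      = 2 * 8000
      = 16000 Hz

16000


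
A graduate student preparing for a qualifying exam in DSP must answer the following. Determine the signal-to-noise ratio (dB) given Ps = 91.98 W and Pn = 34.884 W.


SNR in decibels:
SNR = 10 * log10(Ps / Pn)
    = 10 * log10(91.98 / 34.884)
    = 10 * log10(2.6367)
    = 10 * 0.4211
    = 4.21 dB

4.21 dB


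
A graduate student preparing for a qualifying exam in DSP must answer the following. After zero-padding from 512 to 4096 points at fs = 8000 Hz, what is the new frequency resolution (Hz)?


Frequency resolution after zero-padding:
N_padded = 512 * 8 = 4096
df = fs / N_padded
   = 8000 / 4096
   = 1.9531 Hz

1.9531 Hz


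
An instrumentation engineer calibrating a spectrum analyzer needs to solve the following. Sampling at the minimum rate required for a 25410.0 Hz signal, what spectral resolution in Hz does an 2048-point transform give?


Step 1 — Nyquist sampling rate:
fs = 2 * fmax = 2 * 25410.0 = 50820.0 Hz

Step 2 — DFT bin spacing:
df = fs / N = 50820.0 / 2048 = 24.8145 Hz

24.8145 Hz


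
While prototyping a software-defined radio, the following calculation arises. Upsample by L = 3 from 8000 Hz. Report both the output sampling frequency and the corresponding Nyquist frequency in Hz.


Step 1 — output sample rate after interpolation by L:
fs_out = L * fs_in = 3 * 8000 = 24000 Hz

Step 2 — Nyquist frequency of the output stream:
f_Nyq = fs_out / 2 = 24000 / 2 = 12000.0 Hz

fs_out = 24000 Hz; f_Nyquist = 12000.0 Hz


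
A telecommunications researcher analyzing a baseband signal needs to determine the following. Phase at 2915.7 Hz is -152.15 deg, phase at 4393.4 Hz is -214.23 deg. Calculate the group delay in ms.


Group delay from phase difference:
tau = -d(phi)/d(omega)
d(phi) = -62.08 deg = -1.0835 rad
d(omega) = 2*pi*(4393.4 - 2915.7) = 9284.6629 rad/s
tau = -(-1.0835) / 9284.6629
    = 0.1167 ms

0.1167 ms


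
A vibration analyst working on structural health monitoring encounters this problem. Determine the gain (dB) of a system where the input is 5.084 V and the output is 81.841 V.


Voltage gain in dB:
G = 20 * log10(Vout / Vin)
  = 20 * log10(81.841 / 5.084)
  = 20 * log10(16.097758)
  = 20 * 1.206765
  = 24.14 dB

24.14 dB


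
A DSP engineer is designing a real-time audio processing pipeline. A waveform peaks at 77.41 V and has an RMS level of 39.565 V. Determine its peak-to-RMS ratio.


Crest factor is the ratio of peak to RMS:
CF = V_peak / V_rms
   = 77.41 / 39.565
   = 1.9565

1.9565


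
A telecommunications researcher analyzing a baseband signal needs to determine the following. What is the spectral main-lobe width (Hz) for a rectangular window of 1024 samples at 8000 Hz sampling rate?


Main lobe width for a rectangular window:
Width = 2 * fs / N
      = 2 * 8000 / 1024
      = 16000 / 1024
      = 15.625 Hz

15.625 Hz


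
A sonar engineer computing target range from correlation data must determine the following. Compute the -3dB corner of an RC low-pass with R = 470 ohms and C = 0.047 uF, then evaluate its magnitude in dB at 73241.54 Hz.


Step 1 — cutoff frequency:
fc = 1 / (2*pi*R*C)
C = 0.047 uF = 4.7e-08 F
fc = 1 / (2*pi*470*4.7e-08)
   = 7204.841 Hz

Step 2 — magnitude at f = 73241.54 Hz:
|H(f)| = 1 / sqrt(1 + (f/fc)^2)
f/fc = 73241.54 / 7204.841 = 10.165601
|H| = 1 / sqrt(1 + 103.339444) = 0.0978984
|H|_dB = 20*log10(0.0978984) = -20.18 dB

fc = 7204.841 Hz; |H(73241.54 Hz)| = -20.18 dB


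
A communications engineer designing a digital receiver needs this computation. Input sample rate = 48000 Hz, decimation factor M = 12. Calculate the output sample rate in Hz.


Decimation reduces the sample rate:
fs_out = fs_in / M
       = 48000 / 12
       = 4000.0 Hz

4000.0 Hz


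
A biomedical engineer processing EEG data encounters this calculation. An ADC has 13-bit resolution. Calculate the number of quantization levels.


Number of quantization levels = 2^N
= 2^13
= 8192

8192


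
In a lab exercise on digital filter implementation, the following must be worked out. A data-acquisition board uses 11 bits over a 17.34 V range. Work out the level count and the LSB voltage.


Step 1 — number of quantization levels:
L = 2^N = 2^11 = 2048

Step 2 — LSB step size:
delta = Vfs / L
      = 17.34 / 2048
      = 0.0084668 V

Levels = 2048; step size = 0.0084668 V


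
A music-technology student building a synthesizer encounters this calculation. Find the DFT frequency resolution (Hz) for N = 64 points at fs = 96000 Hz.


DFT frequency resolution:
df = fs / N
   = 96000 / 64
   = 1500.0 Hz

1500.0 Hz


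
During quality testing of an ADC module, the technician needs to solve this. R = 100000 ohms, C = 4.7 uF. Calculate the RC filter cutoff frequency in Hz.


Cutoff frequency of a first-order RC filter:
fc = 1 / (2 * pi * R * C)
C = 4.7 uF = 4.7e-06 F
fc = 1 / (2 * pi * 100000 * 4.7e-06)
   = 1 / 2.9530970943744
   = 0.338628 Hz

0.338628 Hz


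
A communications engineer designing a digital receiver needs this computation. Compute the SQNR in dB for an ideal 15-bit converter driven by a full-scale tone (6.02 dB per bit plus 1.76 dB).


Theoretical SNR for a full-scale sinusoid:
SNR = 6.02 * N + 1.76
    = 6.02 * 15 + 1.76
    = 90.3 + 1.76
    = 92.06 dB

92.06 dB


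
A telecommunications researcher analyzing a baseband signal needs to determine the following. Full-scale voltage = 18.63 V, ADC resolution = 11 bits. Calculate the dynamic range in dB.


Dynamic range from full-scale to LSB:
V_min = V_max / 2^bits = 18.63 / 2^11
DR = 20 * log10(V_max / V_min)
   = 20 * log10(2^11)
   = 20 * 11 * log10(2)
   = 66.23 dB

66.23 dB


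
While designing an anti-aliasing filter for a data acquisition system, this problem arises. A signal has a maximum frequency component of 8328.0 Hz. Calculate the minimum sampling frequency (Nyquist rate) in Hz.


The Nyquist rate is twice the maximum frequency component.
fs_min = 2 * fmax
      = 2 * 8328.0
      = 16656.0 Hz

16656.0


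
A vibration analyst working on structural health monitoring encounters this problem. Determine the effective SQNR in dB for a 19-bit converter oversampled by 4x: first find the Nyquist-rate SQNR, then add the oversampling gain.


Step 1 — baseline SQNR at Nyquist:
SQNR_base = 6.02*N + 1.76
          = 6.02*19 + 1.76
          = 116.14 dB

Step 2 — oversampling processing gain:
G = 10*log10(OSR) = 10*log10(4) = 6.02 dB

Step 3 — total:
SQNR_total = 116.14 + 6.02 = 122.16 dB

Base SQNR = 116.14 dB; oversampled SQNR = 122.16 dB


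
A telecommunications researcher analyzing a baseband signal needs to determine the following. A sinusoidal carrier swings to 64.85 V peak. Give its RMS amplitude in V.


RMS voltage for a sinusoidal waveform:
V_rms = V_peak / sqrt(2)
      = 64.85 / 1.414214
      = 45.856 V

45.856 V


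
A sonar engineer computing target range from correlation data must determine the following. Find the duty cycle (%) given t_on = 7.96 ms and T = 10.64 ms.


Duty cycle as a percentage:
DC = (t_on / T) * 100
   = (7.96 / 10.64) * 100
   = 0.74812 * 100
   = 74.81 %

74.81 %


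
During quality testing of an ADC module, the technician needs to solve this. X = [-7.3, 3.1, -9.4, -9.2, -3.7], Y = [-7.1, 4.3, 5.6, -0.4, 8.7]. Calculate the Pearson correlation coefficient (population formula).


Pearson correlation coefficient (population):
r = cov(X,Y) / (std(X) * std(Y))
Mean X = -5.3, Mean Y = 2.22
Cov(X,Y) = 8.568
Std(X) = 4.672045, Std(Y) = 5.503962
r = 0.3332

0.3332
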